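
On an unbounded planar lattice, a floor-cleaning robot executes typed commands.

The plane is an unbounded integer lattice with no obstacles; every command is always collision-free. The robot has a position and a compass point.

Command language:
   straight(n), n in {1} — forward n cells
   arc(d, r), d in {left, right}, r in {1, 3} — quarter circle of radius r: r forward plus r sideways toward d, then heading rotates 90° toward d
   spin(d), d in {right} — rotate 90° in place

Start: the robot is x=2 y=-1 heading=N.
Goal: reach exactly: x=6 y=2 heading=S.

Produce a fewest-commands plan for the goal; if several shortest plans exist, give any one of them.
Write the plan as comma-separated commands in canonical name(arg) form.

initial: x=2 y=-1 heading=N
[1] after straight(1): x=2 y=0 heading=N
[2] after arc(right, 3): x=5 y=3 heading=E
[3] after arc(right, 1): x=6 y=2 heading=S
no 2-step plan works, so 3 is optimal.

straight(1), arc(right, 3), arc(right, 1)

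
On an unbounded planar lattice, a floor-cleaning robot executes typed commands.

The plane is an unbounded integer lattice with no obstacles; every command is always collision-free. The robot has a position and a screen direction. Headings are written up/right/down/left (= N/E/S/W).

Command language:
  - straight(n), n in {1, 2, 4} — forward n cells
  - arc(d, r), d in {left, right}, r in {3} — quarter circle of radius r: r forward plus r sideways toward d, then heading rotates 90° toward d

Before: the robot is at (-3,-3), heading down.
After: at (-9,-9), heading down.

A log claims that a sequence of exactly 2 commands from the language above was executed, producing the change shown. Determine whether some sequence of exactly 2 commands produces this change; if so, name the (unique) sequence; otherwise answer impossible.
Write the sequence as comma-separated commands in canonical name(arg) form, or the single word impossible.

arc(right, 3), arc(left, 3)

key: still facing S at the end — net rotation zero over 2 steps
initial: at (-3,-3), heading down
1. arc(right, 3) → at (-6,-6), heading left
2. arc(left, 3) → at (-9,-9), heading down
no rival 2-sequence matches.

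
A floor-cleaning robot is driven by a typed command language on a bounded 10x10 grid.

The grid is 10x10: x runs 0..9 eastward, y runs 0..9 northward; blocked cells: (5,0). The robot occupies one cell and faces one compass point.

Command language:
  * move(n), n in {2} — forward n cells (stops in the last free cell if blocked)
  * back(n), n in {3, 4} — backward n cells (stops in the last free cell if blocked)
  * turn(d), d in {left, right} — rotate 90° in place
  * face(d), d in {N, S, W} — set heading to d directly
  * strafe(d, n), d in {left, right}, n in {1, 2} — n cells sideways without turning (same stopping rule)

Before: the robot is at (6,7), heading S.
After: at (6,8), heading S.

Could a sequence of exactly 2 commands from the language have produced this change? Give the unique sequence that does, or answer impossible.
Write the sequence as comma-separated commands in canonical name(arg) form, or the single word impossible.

key: running back(3) before move(2) would end elsewhere — order is forced
start: at (6,7), heading S
[1] after move(2): at (6,5), heading S
[2] after back(3): at (6,8), heading S
no other 2-command option fits: unique.

move(2), back(3)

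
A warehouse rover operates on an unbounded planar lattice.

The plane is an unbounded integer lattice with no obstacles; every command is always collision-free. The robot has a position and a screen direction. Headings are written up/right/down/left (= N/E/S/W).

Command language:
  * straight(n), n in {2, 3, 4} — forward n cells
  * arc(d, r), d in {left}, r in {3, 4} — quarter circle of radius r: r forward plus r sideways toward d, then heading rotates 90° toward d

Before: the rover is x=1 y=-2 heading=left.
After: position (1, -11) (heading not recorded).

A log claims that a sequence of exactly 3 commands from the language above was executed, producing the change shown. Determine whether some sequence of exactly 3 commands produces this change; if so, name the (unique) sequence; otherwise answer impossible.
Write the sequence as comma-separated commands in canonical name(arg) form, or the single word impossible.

t0: x=1 y=-2 heading=left
1. arc(left, 3) → x=-2 y=-5 heading=down
2. straight(3) → x=-2 y=-8 heading=down
3. arc(left, 3) → x=1 y=-11 heading=right
no other 3-command option fits: unique.

arc(left, 3), straight(3), arc(left, 3)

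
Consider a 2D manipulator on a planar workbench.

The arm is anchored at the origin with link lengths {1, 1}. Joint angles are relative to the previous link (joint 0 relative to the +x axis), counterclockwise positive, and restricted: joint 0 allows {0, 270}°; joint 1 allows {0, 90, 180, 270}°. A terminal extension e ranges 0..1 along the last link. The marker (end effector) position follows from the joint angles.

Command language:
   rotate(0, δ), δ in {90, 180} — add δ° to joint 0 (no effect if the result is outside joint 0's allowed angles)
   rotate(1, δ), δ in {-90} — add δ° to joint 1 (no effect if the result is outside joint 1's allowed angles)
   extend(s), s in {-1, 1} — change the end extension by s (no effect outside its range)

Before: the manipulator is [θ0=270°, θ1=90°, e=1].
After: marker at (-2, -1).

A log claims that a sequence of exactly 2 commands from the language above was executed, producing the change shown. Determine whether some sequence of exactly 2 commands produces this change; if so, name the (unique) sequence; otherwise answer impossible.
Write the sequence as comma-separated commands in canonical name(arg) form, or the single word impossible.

start: [θ0=270°, θ1=90°, e=1]
step 1 (rotate(1, -90)): [θ0=270°, θ1=0°, e=1]
step 2 (rotate(1, -90)): [θ0=270°, θ1=270°, e=1]
all 25 alternatives checked — unique.

rotate(1, -90), rotate(1, -90)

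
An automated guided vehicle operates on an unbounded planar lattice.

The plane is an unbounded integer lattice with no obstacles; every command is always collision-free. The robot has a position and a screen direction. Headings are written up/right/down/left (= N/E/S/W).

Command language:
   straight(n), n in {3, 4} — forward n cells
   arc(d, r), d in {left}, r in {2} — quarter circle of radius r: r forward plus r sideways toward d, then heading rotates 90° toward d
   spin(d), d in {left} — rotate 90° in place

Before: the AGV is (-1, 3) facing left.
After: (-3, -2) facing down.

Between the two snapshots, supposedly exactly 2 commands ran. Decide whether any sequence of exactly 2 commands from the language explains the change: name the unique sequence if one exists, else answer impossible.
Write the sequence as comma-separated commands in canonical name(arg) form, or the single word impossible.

key: order matters: swapping arc(left, 2) and straight(3) lands elsewhere
t0: (-1, 3) facing left
t=1 arc(left, 2) ⇒ (-3, 1) facing down
t=2 straight(3) ⇒ (-3, -2) facing down
no other 2-command option fits: unique.

arc(left, 2), straight(3)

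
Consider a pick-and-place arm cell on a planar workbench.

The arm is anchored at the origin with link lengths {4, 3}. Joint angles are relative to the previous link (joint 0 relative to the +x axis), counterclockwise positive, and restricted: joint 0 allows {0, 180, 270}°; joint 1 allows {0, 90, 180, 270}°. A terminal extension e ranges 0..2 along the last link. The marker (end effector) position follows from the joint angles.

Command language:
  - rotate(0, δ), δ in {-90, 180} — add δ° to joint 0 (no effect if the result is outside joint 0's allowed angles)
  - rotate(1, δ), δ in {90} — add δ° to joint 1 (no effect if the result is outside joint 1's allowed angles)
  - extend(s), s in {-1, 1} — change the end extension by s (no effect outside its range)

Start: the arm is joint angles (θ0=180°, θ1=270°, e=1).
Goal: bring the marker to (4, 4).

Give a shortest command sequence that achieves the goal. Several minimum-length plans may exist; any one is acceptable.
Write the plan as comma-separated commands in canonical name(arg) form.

begin: joint angles (θ0=180°, θ1=270°, e=1)
t=1 rotate(1, 90) ⇒ joint angles (θ0=180°, θ1=0°, e=1)
t=2 rotate(1, 90) ⇒ joint angles (θ0=180°, θ1=90°, e=1)
t=3 rotate(0, 180) ⇒ joint angles (θ0=0°, θ1=90°, e=1)
minimal: 3 command(s), checked below 3.

rotate(1, 90), rotate(1, 90), rotate(0, 180)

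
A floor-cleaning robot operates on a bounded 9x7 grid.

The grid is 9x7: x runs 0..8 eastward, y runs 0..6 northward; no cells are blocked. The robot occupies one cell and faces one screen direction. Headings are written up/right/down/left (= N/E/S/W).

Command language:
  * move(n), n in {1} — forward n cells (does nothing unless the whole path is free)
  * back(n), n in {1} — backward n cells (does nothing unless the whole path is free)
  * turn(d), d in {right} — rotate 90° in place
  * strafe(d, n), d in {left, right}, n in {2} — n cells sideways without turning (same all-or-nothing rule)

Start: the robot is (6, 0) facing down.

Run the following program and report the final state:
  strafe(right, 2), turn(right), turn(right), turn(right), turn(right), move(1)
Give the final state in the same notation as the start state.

start: (6, 0) facing down
[1] after strafe(right, 2): (4, 0) facing down
[2] after turn(right): (4, 0) facing left
[3] after turn(right): (4, 0) facing up
[4] after turn(right): (4, 0) facing right
[5] after turn(right): (4, 0) facing down
[6] after move(1): (4, 0) facing down

(4, 0) facing down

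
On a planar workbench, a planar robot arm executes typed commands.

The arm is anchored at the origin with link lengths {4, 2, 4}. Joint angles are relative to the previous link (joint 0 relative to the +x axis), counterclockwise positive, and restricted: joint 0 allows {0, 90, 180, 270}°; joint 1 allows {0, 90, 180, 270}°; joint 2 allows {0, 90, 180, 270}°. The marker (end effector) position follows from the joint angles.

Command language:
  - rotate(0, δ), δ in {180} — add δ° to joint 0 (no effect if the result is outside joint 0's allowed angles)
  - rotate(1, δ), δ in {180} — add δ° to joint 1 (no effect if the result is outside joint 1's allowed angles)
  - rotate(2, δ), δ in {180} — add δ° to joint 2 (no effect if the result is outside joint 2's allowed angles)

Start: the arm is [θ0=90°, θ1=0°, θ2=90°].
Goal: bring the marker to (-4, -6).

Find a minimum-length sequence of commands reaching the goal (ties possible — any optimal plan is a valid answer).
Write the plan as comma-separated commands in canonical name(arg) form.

rotate(2, 180), rotate(0, 180)

t0: [θ0=90°, θ1=0°, θ2=90°]
1. rotate(2, 180) → [θ0=90°, θ1=0°, θ2=270°]
2. rotate(0, 180) → [θ0=270°, θ1=0°, θ2=270°]
no 1-step plan works, so 2 is optimal.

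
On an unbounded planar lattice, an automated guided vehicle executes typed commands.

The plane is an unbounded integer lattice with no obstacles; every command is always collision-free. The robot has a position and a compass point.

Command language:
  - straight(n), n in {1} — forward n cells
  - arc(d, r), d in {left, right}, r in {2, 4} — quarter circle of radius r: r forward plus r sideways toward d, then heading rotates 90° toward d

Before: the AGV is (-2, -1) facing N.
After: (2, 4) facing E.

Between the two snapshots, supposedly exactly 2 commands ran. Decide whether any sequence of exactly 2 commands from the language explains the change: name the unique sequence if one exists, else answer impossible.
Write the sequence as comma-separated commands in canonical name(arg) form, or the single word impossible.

straight(1), arc(right, 4)

key: cell and facing (now E) both changed — the 2 commands mix motion and turning
initial: (-2, -1) facing N
step 1 (straight(1)): (-2, 0) facing N
step 2 (arc(right, 4)): (2, 4) facing E
uniquely the one of 25 2-step routes that fits.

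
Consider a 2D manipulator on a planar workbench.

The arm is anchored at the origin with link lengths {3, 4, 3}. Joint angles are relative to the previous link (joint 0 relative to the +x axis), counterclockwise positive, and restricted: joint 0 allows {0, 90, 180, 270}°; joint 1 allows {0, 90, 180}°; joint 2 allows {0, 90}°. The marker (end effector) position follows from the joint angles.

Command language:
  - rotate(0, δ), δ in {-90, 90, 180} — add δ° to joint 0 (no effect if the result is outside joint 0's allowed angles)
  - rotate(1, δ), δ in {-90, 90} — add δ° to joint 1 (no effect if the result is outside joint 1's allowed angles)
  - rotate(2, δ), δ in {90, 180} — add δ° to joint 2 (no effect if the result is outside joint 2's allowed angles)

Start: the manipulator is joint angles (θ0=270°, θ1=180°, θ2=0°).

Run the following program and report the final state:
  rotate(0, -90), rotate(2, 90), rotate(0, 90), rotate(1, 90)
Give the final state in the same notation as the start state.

joint angles (θ0=270°, θ1=180°, θ2=90°)

t0: joint angles (θ0=270°, θ1=180°, θ2=0°)
[1] after rotate(0, -90): joint angles (θ0=180°, θ1=180°, θ2=0°)
[2] after rotate(2, 90): joint angles (θ0=180°, θ1=180°, θ2=90°)
[3] after rotate(0, 90): joint angles (θ0=270°, θ1=180°, θ2=90°)
[4] after rotate(1, 90): joint angles (θ0=270°, θ1=180°, θ2=90°)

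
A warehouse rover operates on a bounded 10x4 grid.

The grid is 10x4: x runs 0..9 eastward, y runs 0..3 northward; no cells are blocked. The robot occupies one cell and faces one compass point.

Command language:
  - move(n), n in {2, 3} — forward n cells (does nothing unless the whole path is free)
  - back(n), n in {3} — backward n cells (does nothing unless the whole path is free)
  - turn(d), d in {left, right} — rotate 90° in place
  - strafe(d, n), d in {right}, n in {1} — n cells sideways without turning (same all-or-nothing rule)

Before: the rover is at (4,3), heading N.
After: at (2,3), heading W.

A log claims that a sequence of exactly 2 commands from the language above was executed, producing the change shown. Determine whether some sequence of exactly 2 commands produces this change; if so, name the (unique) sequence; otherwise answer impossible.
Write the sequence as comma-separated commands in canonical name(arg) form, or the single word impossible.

key: running move(2) before turn(left) would end elsewhere — order is forced
begin: at (4,3), heading N
t=1 turn(left) ⇒ at (4,3), heading W
t=2 move(2) ⇒ at (2,3), heading W
no rival 2-sequence matches.

turn(left), move(2)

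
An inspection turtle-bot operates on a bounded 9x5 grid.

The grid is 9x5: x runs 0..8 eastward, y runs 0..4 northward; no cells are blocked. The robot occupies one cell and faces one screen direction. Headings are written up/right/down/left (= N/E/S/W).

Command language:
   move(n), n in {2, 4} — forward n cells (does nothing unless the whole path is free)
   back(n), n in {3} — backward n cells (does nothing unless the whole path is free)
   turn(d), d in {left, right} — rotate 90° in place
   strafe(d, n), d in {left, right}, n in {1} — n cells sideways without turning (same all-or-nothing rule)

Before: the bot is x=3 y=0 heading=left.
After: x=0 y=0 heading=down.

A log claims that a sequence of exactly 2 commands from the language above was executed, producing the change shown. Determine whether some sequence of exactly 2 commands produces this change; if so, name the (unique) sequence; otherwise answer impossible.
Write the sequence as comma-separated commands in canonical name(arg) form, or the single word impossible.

every 2-command combo misses the target.

impossible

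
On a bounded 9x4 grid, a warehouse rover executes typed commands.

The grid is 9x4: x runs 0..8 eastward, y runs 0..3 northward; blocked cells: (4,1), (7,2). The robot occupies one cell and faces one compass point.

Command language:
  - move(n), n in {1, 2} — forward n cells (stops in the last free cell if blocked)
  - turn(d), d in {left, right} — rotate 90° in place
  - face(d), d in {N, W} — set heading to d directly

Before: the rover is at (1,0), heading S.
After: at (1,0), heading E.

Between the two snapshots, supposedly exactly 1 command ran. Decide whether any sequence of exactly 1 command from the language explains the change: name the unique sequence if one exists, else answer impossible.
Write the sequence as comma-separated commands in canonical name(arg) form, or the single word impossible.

key: (1,0) unchanged — the single command moves nothing
initial: at (1,0), heading S
1. turn(left) → at (1,0), heading E
uniquely the one of 6 1-step routes that fits.

turn(left)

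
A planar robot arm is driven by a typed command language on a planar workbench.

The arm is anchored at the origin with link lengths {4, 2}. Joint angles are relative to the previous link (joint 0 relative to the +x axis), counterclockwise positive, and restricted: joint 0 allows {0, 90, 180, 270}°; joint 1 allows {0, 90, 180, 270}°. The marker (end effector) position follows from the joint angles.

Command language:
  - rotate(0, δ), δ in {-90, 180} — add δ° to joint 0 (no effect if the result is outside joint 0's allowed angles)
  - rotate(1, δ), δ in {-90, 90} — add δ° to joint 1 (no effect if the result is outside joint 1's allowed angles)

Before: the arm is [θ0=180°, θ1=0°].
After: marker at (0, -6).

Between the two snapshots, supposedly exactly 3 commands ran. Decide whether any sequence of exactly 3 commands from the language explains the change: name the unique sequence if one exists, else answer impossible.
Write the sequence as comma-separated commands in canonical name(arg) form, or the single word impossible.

begin: [θ0=180°, θ1=0°]
step 1 (rotate(0, -90)): [θ0=90°, θ1=0°]
step 2 (rotate(0, -90)): [θ0=0°, θ1=0°]
step 3 (rotate(0, -90)): [θ0=270°, θ1=0°]
no other 3-command option fits: unique.

rotate(0, -90), rotate(0, -90), rotate(0, -90)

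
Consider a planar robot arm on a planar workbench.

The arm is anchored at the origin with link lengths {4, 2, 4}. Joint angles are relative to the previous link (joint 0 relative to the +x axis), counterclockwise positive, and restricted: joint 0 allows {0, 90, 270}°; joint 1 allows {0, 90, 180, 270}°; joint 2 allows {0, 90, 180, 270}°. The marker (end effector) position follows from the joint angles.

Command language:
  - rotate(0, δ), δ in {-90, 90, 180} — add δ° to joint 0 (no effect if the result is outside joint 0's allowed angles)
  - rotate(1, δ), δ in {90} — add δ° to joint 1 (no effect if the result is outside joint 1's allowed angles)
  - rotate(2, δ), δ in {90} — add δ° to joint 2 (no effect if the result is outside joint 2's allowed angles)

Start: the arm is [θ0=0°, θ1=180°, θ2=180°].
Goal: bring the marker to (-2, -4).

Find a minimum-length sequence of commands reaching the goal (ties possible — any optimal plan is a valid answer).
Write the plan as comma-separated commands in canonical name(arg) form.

from: [θ0=0°, θ1=180°, θ2=180°]
[1] after rotate(1, 90): [θ0=0°, θ1=270°, θ2=180°]
[2] after rotate(1, 90): [θ0=0°, θ1=0°, θ2=180°]
[3] after rotate(1, 90): [θ0=0°, θ1=90°, θ2=180°]
[4] after rotate(0, -90): [θ0=270°, θ1=90°, θ2=180°]
no 3-step plan works, so 4 is optimal.

rotate(1, 90), rotate(1, 90), rotate(1, 90), rotate(0, -90)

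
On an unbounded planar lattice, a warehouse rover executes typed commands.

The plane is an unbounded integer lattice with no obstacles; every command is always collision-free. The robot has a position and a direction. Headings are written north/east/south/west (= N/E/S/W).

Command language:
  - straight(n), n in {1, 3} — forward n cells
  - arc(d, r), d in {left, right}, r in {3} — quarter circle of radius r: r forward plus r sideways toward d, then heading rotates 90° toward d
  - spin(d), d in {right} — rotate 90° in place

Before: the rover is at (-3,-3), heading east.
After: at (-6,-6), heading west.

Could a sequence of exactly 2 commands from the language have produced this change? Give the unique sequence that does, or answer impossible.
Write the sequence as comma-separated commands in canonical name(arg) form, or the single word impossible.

spin(right), arc(right, 3)

key: running arc(right, 3) before spin(right) would end elsewhere — order is forced
begin: at (-3,-3), heading east
[1] after spin(right): at (-3,-3), heading south
[2] after arc(right, 3): at (-6,-6), heading west
all 25 alternatives checked — unique.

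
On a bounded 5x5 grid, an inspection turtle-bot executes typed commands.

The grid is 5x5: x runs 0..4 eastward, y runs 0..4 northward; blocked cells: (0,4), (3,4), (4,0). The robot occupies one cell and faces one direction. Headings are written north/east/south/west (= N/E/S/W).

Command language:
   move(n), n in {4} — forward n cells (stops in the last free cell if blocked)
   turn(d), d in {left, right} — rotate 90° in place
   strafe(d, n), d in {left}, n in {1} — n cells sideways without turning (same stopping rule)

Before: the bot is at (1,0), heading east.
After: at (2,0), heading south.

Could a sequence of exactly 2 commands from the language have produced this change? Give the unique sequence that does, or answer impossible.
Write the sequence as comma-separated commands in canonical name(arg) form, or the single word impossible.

turn(right), strafe(left, 1)

key: position moved to (2,0) AND the heading swung to S — translation plus rotation needed
start: at (1,0), heading east
t=1 turn(right) ⇒ at (1,0), heading south
t=2 strafe(left, 1) ⇒ at (2,0), heading south
no other 2-command option fits: unique.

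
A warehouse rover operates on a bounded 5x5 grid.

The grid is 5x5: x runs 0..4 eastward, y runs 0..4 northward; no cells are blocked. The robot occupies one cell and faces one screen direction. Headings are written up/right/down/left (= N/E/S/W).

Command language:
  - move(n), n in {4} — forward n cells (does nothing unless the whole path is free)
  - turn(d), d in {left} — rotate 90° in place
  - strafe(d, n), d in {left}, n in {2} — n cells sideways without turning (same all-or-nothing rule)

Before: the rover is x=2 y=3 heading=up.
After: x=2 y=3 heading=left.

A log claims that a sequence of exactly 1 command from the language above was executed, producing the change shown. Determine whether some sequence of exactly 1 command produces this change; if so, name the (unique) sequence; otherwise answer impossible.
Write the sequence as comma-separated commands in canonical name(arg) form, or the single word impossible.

turn(left)

key: parked at (2,3) the whole time — nothing moves the robot
start: x=2 y=3 heading=up
[1] after turn(left): x=2 y=3 heading=left
no rival 1-sequence matches.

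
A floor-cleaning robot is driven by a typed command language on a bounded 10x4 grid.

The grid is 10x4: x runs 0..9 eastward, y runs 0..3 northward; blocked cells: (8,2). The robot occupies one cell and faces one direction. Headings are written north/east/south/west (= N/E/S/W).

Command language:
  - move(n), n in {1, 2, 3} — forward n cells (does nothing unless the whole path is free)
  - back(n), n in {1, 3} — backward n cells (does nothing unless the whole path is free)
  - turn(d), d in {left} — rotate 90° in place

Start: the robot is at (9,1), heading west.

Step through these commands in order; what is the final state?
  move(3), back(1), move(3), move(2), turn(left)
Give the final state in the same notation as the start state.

t0: at (9,1), heading west
t=1 move(3) ⇒ at (6,1), heading west
t=2 back(1) ⇒ at (7,1), heading west
t=3 move(3) ⇒ at (4,1), heading west
t=4 move(2) ⇒ at (2,1), heading west
t=5 turn(left) ⇒ at (2,1), heading south

at (2,1), heading south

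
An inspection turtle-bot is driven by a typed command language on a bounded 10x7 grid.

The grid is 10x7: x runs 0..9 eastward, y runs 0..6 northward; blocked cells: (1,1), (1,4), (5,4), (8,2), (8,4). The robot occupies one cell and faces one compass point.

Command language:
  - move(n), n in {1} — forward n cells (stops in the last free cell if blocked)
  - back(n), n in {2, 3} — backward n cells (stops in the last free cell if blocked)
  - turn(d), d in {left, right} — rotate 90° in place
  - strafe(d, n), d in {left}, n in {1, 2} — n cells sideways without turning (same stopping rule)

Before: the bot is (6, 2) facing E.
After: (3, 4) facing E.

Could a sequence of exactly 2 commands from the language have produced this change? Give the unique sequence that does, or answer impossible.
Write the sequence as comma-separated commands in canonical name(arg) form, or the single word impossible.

key: order matters: swapping back(3) and strafe(left, 2) lands elsewhere
start: (6, 2) facing E
step 1 (back(3)): (3, 2) facing E
step 2 (strafe(left, 2)): (3, 4) facing E
uniquely the one of 49 2-step routes that fits.

back(3), strafe(left, 2)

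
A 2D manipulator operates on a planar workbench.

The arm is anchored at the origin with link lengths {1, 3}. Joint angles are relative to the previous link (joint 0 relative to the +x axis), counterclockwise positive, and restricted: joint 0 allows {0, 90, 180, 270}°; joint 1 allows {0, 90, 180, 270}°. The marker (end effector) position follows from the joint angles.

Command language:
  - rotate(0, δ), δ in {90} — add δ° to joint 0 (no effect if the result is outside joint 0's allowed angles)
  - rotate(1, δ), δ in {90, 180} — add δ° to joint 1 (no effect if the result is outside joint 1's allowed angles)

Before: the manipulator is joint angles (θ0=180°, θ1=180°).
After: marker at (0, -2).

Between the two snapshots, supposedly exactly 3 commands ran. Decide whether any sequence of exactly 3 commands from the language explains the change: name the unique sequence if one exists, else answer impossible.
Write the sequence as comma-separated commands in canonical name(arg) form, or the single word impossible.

begin: joint angles (θ0=180°, θ1=180°)
[1] after rotate(0, 90): joint angles (θ0=270°, θ1=180°)
[2] after rotate(0, 90): joint angles (θ0=0°, θ1=180°)
[3] after rotate(0, 90): joint angles (θ0=90°, θ1=180°)
uniquely the one of 27 3-step routes that fits.

rotate(0, 90), rotate(0, 90), rotate(0, 90)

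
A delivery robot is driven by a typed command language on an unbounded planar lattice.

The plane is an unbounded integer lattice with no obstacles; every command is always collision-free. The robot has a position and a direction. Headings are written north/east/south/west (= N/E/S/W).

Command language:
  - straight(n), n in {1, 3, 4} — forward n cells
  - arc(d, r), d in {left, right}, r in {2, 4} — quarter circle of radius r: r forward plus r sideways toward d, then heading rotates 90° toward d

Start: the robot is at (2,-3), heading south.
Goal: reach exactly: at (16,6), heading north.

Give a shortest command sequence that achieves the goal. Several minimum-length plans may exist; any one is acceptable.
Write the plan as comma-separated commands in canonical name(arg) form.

t0: at (2,-3), heading south
step 1 (arc(left, 4)): at (6,-7), heading east
step 2 (arc(left, 4)): at (10,-3), heading north
step 3 (straight(3)): at (10,0), heading north
step 4 (arc(right, 2)): at (12,2), heading east
step 5 (arc(left, 4)): at (16,6), heading north
minimal: 5 command(s), checked below 5.

arc(left, 4), arc(left, 4), straight(3), arc(right, 2), arc(left, 4)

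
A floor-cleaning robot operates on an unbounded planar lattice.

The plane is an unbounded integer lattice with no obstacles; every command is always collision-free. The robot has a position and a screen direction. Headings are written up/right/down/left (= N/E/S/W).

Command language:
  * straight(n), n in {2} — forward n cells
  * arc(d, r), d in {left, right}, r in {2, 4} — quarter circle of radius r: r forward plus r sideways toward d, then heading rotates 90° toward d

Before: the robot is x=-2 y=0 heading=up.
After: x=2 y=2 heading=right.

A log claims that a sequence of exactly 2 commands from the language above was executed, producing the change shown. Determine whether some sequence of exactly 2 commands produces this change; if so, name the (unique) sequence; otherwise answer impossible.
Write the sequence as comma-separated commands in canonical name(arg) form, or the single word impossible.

arc(right, 2), straight(2)

key: running straight(2) before arc(right, 2) would end elsewhere — order is forced
start: x=-2 y=0 heading=up
step 1 (arc(right, 2)): x=0 y=2 heading=right
step 2 (straight(2)): x=2 y=2 heading=right
uniquely the one of 25 2-step routes that fits.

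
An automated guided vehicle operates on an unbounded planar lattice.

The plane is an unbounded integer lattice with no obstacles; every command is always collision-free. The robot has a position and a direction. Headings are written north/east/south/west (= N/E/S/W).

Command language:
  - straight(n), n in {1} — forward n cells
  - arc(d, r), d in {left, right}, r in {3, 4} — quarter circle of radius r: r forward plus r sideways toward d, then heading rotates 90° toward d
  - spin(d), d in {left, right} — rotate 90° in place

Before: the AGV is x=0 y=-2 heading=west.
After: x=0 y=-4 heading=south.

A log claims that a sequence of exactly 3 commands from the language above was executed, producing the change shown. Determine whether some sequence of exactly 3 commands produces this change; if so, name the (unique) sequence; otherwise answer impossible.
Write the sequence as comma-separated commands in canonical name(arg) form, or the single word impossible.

spin(left), straight(1), straight(1)

key: order matters: swapping spin(left) and straight(1) lands elsewhere
from: x=0 y=-2 heading=west
t=1 spin(left) ⇒ x=0 y=-2 heading=south
t=2 straight(1) ⇒ x=0 y=-3 heading=south
t=3 straight(1) ⇒ x=0 y=-4 heading=south
uniquely the one of 343 3-step routes that fits.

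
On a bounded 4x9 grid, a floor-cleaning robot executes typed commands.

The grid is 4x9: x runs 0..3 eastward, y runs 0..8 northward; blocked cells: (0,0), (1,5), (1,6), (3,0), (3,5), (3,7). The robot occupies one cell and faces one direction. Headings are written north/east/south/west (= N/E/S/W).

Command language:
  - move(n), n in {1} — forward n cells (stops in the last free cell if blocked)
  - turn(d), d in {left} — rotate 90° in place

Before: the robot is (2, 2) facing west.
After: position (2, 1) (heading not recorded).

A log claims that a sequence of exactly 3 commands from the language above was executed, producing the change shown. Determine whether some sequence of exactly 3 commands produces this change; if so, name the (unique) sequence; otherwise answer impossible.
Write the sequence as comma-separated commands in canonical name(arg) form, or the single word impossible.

turn(left), move(1), turn(left)

begin: (2, 2) facing west
[1] after turn(left): (2, 2) facing south
[2] after move(1): (2, 1) facing south
[3] after turn(left): (2, 1) facing east
no other 3-command option fits: unique.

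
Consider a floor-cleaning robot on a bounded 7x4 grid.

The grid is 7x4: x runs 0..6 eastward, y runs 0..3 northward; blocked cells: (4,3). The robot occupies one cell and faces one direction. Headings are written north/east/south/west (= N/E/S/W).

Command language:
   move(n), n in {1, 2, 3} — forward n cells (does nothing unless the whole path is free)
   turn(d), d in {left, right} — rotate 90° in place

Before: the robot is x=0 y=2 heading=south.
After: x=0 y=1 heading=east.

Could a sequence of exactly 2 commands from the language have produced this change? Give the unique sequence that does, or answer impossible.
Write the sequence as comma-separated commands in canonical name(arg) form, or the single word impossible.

key: cell and facing (now E) both changed — the 2 commands mix motion and turning
t0: x=0 y=2 heading=south
step 1 (move(1)): x=0 y=1 heading=south
step 2 (turn(left)): x=0 y=1 heading=east
uniquely the one of 25 2-step routes that fits.

move(1), turn(left)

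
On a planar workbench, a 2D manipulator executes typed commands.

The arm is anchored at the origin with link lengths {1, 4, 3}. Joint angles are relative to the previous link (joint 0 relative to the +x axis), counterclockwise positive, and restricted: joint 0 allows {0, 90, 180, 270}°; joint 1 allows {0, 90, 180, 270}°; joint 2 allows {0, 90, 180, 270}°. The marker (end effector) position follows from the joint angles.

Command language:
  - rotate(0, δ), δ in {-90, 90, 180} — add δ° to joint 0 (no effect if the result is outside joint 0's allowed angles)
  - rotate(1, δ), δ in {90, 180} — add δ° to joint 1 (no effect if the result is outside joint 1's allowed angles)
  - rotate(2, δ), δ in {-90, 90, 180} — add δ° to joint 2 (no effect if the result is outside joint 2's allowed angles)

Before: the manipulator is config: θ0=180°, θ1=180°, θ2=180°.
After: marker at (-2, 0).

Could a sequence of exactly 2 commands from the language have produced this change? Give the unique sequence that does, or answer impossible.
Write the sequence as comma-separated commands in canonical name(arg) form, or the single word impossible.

t0: config: θ0=180°, θ1=180°, θ2=180°
[1] after rotate(1, 90): config: θ0=180°, θ1=270°, θ2=180°
[2] after rotate(1, 90): config: θ0=180°, θ1=0°, θ2=180°
no rival 2-sequence matches.

rotate(1, 90), rotate(1, 90)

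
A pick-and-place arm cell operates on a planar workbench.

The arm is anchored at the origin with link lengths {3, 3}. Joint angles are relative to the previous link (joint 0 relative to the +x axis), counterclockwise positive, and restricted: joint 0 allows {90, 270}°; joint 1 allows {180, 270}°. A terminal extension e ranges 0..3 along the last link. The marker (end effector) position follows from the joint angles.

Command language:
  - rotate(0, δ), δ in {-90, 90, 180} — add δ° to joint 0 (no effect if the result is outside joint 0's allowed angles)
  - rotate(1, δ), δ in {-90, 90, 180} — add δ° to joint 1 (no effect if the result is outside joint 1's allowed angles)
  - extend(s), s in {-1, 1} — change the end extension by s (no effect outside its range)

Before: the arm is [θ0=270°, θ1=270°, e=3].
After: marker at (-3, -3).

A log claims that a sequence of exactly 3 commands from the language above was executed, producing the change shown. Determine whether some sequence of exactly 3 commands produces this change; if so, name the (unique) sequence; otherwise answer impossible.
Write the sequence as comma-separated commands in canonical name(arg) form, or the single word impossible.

begin: [θ0=270°, θ1=270°, e=3]
step 1 (extend(-1)): [θ0=270°, θ1=270°, e=2]
step 2 (extend(-1)): [θ0=270°, θ1=270°, e=1]
step 3 (extend(-1)): [θ0=270°, θ1=270°, e=0]
no other 3-command option fits: unique.

extend(-1), extend(-1), extend(-1)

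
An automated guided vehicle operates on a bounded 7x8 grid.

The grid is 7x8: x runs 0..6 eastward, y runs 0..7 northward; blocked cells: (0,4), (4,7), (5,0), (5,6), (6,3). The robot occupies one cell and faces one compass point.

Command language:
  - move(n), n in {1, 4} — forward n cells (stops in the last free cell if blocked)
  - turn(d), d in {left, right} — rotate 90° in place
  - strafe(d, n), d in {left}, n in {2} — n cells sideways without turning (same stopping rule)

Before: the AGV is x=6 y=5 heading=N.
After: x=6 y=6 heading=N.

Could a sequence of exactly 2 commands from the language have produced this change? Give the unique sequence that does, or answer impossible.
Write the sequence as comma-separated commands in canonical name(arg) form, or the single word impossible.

key: heading stays N — no command in the sequence turns
initial: x=6 y=5 heading=N
1. move(1) → x=6 y=6 heading=N
2. strafe(left, 2) → x=6 y=6 heading=N
no rival 2-sequence matches.

move(1), strafe(left, 2)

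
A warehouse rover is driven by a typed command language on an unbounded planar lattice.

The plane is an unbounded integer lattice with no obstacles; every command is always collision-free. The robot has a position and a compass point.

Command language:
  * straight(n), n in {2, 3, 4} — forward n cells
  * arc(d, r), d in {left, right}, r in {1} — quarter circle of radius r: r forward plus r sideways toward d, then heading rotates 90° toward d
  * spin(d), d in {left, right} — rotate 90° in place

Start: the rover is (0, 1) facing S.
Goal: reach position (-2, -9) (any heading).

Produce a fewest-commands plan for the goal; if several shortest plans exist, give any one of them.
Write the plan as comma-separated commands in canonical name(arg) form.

straight(4), straight(4), arc(right, 1), arc(left, 1)

from: (0, 1) facing S
1. straight(4) → (0, -3) facing S
2. straight(4) → (0, -7) facing S
3. arc(right, 1) → (-1, -8) facing W
4. arc(left, 1) → (-2, -9) facing S
nothing shorter than 4 reaches the goal.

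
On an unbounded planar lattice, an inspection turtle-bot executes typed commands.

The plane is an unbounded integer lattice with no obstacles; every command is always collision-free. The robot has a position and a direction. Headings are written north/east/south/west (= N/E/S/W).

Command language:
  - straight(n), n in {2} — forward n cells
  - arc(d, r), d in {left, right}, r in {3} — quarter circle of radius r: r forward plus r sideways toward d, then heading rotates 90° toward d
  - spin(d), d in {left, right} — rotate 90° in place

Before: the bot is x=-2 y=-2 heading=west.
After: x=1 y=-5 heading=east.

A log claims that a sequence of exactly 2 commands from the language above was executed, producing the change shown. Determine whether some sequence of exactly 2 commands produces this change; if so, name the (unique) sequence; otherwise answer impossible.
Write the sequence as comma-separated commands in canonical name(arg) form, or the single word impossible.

key: running arc(left, 3) before spin(left) would end elsewhere — order is forced
from: x=-2 y=-2 heading=west
t=1 spin(left) ⇒ x=-2 y=-2 heading=south
t=2 arc(left, 3) ⇒ x=1 y=-5 heading=east
uniquely the one of 25 2-step routes that fits.

spin(left), arc(left, 3)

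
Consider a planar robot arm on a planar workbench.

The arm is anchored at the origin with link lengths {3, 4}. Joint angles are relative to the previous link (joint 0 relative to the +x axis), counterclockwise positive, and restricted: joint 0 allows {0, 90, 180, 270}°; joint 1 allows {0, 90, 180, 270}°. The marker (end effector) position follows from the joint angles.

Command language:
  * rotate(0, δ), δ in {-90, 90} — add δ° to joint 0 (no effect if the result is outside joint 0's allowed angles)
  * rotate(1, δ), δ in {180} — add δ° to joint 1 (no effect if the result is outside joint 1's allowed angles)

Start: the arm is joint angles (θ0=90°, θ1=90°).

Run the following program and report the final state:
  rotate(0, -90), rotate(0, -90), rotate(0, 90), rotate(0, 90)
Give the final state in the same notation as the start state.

joint angles (θ0=90°, θ1=90°)

from: joint angles (θ0=90°, θ1=90°)
[1] after rotate(0, -90): joint angles (θ0=0°, θ1=90°)
[2] after rotate(0, -90): joint angles (θ0=270°, θ1=90°)
[3] after rotate(0, 90): joint angles (θ0=0°, θ1=90°)
[4] after rotate(0, 90): joint angles (θ0=90°, θ1=90°)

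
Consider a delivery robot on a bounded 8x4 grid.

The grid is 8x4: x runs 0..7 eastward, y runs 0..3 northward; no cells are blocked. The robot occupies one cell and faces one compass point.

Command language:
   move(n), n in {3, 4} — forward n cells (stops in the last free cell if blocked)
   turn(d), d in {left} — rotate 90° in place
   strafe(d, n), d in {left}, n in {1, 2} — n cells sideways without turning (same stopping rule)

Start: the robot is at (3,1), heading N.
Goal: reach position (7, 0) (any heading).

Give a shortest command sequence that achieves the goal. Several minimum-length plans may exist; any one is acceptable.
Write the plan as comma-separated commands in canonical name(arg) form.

turn(left), turn(left), strafe(left, 2), strafe(left, 2), move(4)

from: at (3,1), heading N
1. turn(left) → at (3,1), heading W
2. turn(left) → at (3,1), heading S
3. strafe(left, 2) → at (5,1), heading S
4. strafe(left, 2) → at (7,1), heading S
5. move(4) → at (7,0), heading S
no 4-step plan works, so 5 is optimal.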